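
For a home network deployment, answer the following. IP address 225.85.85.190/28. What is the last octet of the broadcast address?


Given: IP = 225.85.85.190, prefix = /28
Host bits = 32 - 28 = 4
Network last octet = 190 AND mask = 176
Host part size = 2^4 - 1 = 15
Broadcast last octet = 176 OR 15 = 191

191


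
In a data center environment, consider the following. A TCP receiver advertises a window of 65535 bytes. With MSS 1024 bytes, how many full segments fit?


Given: RWND = 65535 bytes, MSS = 1024 bytes
Full segments = floor(RWND / MSS)
Full segments = floor(65535 / 1024)
Full segments = floor(63.999) = 63

63


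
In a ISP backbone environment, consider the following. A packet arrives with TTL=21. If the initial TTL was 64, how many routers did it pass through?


Given: initial TTL = 64, received TTL = 21
Hops = initial TTL - received TTL
Hops = 64 - 21 = 43

43


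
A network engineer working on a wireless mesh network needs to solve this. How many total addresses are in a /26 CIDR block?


Given: CIDR prefix /26
Host bits = 32 - 26 = 6
Total addresses = 2^6 = 64

64


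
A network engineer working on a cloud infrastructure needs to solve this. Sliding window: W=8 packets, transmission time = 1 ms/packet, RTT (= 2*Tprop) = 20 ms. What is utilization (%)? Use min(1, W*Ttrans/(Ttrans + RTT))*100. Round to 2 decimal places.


Given: W = 8, Ttrans = 1 ms, RTT = 20 ms (= 2 * Tprop, Tprop = 10 ms)
Cycle time = Ttrans + RTT = 1 + 20 = 21 ms (first packet sent until its ACK returns)
W * Ttrans = 8 * 1 = 8 ms of sending per cycle
W * Ttrans / (Ttrans + RTT) = 8 / 21 = 0.380952
U = min(1, 0.380952) = 0.380952
U% = 38.10%

38.10


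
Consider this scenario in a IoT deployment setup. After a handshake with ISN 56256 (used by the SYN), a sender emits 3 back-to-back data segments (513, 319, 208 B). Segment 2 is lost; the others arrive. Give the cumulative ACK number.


SYN uses sequence number 56256; first data byte = ISN + 1 = 56257.
Segment 1: SEQ = 56257, len = 513 B, covers [56257, 56769]
Segment 2: SEQ = 56770, len = 319 B, covers [56770, 57088] [LOST]
Segment 3: SEQ = 57089, len = 208 B, covers [57089, 57296]
In-order data received: bytes [56257, 56769] (segments 1..1).
Segment 2 missing -> gap begins at byte 56770; later segments buffered out of order.
Cumulative ACK = next expected in-order byte = 56257 + 513 = 56770

56770


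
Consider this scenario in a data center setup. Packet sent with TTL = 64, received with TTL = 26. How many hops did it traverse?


Given: initial TTL = 64, received TTL = 26
Hops = initial TTL - received TTL
Hops = 64 - 26 = 38

38


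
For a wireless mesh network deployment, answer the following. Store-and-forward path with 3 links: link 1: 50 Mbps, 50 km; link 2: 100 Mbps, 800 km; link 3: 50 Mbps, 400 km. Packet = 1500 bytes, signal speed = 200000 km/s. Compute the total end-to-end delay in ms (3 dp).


Packet = 1500 bytes = 12000 bits. Store-and-forward: sum (t_trans + t_prop) per link.
Link 1: t_trans = 12000/(50*10^6) s = 0.2400 ms; t_prop = 50/200000 s = 0.2500 ms; subtotal = 0.4900 ms
Link 2: t_trans = 12000/(100*10^6) s = 0.1200 ms; t_prop = 800/200000 s = 4.0000 ms; subtotal = 4.1200 ms
Link 3: t_trans = 12000/(50*10^6) s = 0.2400 ms; t_prop = 400/200000 s = 2.0000 ms; subtotal = 2.2400 ms
End-to-end = 0.4900 + 4.1200 + 2.2400 = 6.8500 ms -> 6.850 ms (3 dp)

6.850


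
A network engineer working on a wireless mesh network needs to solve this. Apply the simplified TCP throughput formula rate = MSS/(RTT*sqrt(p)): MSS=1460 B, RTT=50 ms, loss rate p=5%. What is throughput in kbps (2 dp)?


Given: MSS = 1460 bytes, RTT = 50 ms, loss = 5%
RTT in seconds = 50 / 1000 = 0.05
Loss rate = 5% = 0.05
sqrt(loss) = sqrt(0.05) = 0.223606797750
Throughput (bytes/s) = 1460 / (0.05 * 0.223606797750) = 130586.3699
Throughput (kbps) = 130586.3699 * 8 / 1000 = 1044.690959 -> 1044.69 kbps (2 dp)

1044.69


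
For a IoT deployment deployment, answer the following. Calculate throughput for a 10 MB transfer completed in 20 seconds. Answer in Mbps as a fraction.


Given: file = 10 MB, time = 20 s
File in Mb = 10 * 8 = 80 Mb
Throughput = 80 / 20 Mbps
Throughput = 4 Mbps

4


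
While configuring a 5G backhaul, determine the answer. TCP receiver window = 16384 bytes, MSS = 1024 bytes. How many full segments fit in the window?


Given: RWND = 16384 bytes, MSS = 1024 bytes
Full segments = floor(RWND / MSS)
Full segments = floor(16384 / 1024)
Full segments = floor(16.0) = 16

16


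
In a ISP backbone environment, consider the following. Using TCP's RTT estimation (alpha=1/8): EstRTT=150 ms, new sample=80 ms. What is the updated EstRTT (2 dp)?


Given: EstRTT = 150 ms, SampleRTT = 80 ms, alpha = 1/8
New EstRTT = (1 - alpha) * EstRTT + alpha * SampleRTT
(7/8) * 150 = 131.25
(1/8) * 80 = 10
New EstRTT = 131.25 + 10 = 141.25 ms -> 141.25 ms (2 dp)

141.25


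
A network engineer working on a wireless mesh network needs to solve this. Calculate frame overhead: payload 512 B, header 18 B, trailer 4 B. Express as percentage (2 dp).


Given: payload = 512 B, header = 18 B, trailer = 4 B
Overhead bytes = header + trailer = 18 + 4 = 22
Total frame = payload + overhead = 512 + 22 = 534
Overhead % = 22 / 534 * 100 = 4.1199% -> 4.12% (2 dp)

4.12


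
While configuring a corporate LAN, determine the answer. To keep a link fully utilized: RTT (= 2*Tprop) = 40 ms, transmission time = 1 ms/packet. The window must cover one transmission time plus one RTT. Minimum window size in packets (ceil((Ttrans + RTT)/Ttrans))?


Given: Ttrans = 1 ms, RTT = 40 ms (= 2 * Tprop, Tprop = 20 ms)
Time until first ACK returns = Ttrans + RTT = 1 + 40 = 41 ms
Need W * Ttrans >= Ttrans + RTT  ->  W >= (Ttrans + RTT) / Ttrans
(Ttrans + RTT) / Ttrans = 41 / 1 = 41
W_min = ceil(41) = 41

41


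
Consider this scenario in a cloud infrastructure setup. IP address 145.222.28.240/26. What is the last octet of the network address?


Given: IP = 145.222.28.240, prefix = /26
Subnet mask = 255.255.255.192
Last octet of IP: 240
Last octet of mask: 192
Network last octet = 240 AND 192 = 192

192


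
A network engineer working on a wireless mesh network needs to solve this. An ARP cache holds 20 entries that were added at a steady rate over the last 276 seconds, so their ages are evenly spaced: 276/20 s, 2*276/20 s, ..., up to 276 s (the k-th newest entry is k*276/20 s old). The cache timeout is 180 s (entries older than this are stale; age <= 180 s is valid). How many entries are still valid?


Ages are k * 276/20 s for k = 1..20 (spacing = 13.8000 s).
Entry k is valid iff k * 276/20 <= 180 iff k <= 20 * 180 / 276 = 13.0435
n_valid = floor(13.0435) = 13
(n_stale = 20 - 13 = 7)

13


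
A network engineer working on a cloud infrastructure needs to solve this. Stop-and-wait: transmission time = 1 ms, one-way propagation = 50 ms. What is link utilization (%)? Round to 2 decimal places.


Given: Ttrans = 1 ms, Tprop = 50 ms
RTT = 2 * Tprop = 2 * 50 = 100 ms
U = Ttrans / (Ttrans + RTT)
U = 1 / (1 + 100)
U = 1 / 101 = 0.009901
U% = 0.99%

0.99


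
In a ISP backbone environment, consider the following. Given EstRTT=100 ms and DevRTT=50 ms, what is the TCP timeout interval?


Given: EstRTT = 100 ms, DevRTT = 50 ms
Timeout = EstRTT + 4 * DevRTT
4 * DevRTT = 4 * 50 = 200
Timeout = 100 + 200 = 300 ms

300


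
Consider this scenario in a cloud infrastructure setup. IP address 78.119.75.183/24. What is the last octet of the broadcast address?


Given: IP = 78.119.75.183, prefix = /24
Host bits = 32 - 24 = 8
Network last octet = 183 AND mask = 0
Host part size = 2^8 - 1 = 255
Broadcast last octet = 0 OR 255 = 255

255


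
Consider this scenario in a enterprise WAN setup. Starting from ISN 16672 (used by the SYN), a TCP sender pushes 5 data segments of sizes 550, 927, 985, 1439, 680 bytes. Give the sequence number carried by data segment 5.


The SYN occupies sequence number ISN = 16672, so the first data byte is ISN + 1 = 16673.
SEQ of data segment i = (ISN + 1) + sum of payload sizes of segments 1..i-1.
Segment 1: SEQ = 16673, payload = 550 bytes
Segment 2: SEQ = 17223, payload = 927 bytes
Segment 3: SEQ = 18150, payload = 985 bytes
Segment 4: SEQ = 19135, payload = 1439 bytes
Segment 5: SEQ = 20574, payload = 680 bytes
SEQ of segment 5 = 16673 + 550 + 927 + 985 + 1439 = 20574

20574


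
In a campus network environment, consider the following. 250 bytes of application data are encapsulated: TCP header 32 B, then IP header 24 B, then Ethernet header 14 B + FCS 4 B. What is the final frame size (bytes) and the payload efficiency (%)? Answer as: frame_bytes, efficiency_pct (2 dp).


TCP segment = 250 + 32 = 282 B
IP packet = 282 + 24 = 306 B
Ethernet frame = 306 + 14 + 4 = 324 B
Efficiency = app / frame = 250 / 324 = 0.771605 = 77.1605% -> 77.16% (2 dp)

324, 77.16


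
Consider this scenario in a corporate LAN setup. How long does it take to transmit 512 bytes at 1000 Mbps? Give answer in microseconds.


Given: packet = 512 bytes, bandwidth = 1000 Mbps
Packet in bits = 512 * 8 = 4096 bits
Bandwidth = 1000 * 10^6 = 1000000000 bps
Time = 4096 / 1000000000 seconds
Time in us = 4096 * 10^6 / 1000000000 = 4.096

4.096


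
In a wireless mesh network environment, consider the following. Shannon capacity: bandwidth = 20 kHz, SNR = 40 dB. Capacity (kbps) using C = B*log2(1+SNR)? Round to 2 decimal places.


Given: B = 20 kHz, SNR = 40 dB
SNR linear = 10^(40/10) = 10000
1 + SNR = 10001
log2(10001) = 13.2878566418
C = 20 * 1000 * 13.2878566418 = 265757.1328 bps
C = 265.757133 kbps -> 265.76 kbps (2 dp)

265.76


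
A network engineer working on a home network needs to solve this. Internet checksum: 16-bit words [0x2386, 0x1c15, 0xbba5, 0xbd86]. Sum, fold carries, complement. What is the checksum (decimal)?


Given words: [0x2386, 0x1c15, 0xbba5, 0xbd86]
Step 1: Sum all words
Raw sum = 9094 + 7189 + 48037 + 48518 = 112838
Step 2: Fold carry: (47302 + 1) = 47303
One's complement = ~47303 & 0xFFFF = 18232

18232


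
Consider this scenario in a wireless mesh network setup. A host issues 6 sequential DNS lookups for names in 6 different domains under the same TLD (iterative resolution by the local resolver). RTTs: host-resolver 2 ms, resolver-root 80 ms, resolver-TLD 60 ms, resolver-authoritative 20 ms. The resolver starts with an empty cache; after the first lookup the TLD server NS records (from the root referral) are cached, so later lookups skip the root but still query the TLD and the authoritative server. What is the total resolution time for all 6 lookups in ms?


Lookup 1 (cold cache): local + root + TLD + auth = 2 + 80 + 60 + 20 = 162 ms
Lookups 2..6 (TLD NS cached -> skip root; new domain -> still ask TLD and auth): local + TLD + auth = 2 + 60 + 20 = 82 ms each
Remaining 5 lookups: 5 * 82 = 410 ms
Total = 162 + 410 = 572 ms

572


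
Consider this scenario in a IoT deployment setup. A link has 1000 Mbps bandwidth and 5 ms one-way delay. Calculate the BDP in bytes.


Given: bandwidth = 1000 Mbps, delay = 5 ms
BDP in bits = 1000 * 10^6 * 5 / 1000
BDP in bits = 5000000
BDP in bytes = 5000000 / 8 = 625000

625000


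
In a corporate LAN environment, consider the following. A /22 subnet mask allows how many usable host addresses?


Given: subnet mask /22
Host bits = 32 - 22 = 10
Total addresses = 2^10 = 1024
Usable hosts = 1024 - 2 (network + broadcast) = 1022

1022


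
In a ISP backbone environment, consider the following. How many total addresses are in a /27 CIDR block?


Given: CIDR prefix /27
Host bits = 32 - 27 = 5
Total addresses = 2^5 = 32

32


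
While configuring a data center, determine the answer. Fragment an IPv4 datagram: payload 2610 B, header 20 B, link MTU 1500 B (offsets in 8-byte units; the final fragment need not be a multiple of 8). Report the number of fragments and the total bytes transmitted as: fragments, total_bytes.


Max data per non-final fragment = floor((MTU - header)/8)*8 = floor((1500 - 20)/8)*8 = floor(1480/8)*8 = 1480 B
Final fragment needs no 8-byte alignment: it can carry up to MTU - header = 1480 B
Non-final fragments needed = ceil((payload - 1480) / 1480) = ceil(1130/1480) = ceil(0.7635) = 1
Number of fragments = 1 + 1 = 2
Fragment sizes (data): 1 * 1480 B + 1130 B (last, 1130 <= 1480 OK)
Total bytes sent = payload + n_frags * header = 2610 + 2*20 = 2610 + 40 = 2650 B

2, 2650


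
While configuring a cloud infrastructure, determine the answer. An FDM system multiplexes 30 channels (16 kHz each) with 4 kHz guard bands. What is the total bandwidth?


Given: 30 channels, 16 kHz each, guard = 4 kHz
Channel bandwidth = 30 * 16 = 480 kHz
Guard bands = 29 gaps * 4 kHz = 116 kHz
Total = 480 + 116 = 596 kHz

596


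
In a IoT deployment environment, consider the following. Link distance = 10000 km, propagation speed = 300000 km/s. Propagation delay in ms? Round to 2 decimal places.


Given: distance = 10000 km, speed = 300000 km/s
Delay = distance / speed = 10000 / 300000 seconds
Delay in ms = 10000 * 1000 / 300000
Delay = 33.3333 ms
Rounded to 2 dp = 33.33 ms

33.33


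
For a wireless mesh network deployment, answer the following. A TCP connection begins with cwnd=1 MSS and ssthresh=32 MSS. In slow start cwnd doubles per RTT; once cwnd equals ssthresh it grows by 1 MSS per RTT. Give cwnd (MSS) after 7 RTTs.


RTT 0: cwnd = 1 MSS (initial)
RTT 1: cwnd = 2 MSS (slow start, doubled)
RTT 2: cwnd = 4 MSS (slow start, doubled)
RTT 3: cwnd = 8 MSS (slow start, doubled)
RTT 4: cwnd = 16 MSS (slow start, doubled)
RTT 5: cwnd = 32 MSS (slow start, doubled)
RTT 6: cwnd = 33 MSS (congestion avoidance, +1)
RTT 7: cwnd = 34 MSS (congestion avoidance, +1)

34


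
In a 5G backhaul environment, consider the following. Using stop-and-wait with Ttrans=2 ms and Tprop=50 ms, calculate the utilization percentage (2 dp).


Given: Ttrans = 2 ms, Tprop = 50 ms
RTT = 2 * Tprop = 2 * 50 = 100 ms
U = Ttrans / (Ttrans + RTT)
U = 2 / (2 + 100)
U = 2 / 102 = 0.019608
U% = 1.96%

1.96


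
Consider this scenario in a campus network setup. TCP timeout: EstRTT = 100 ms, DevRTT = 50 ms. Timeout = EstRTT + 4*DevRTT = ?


Given: EstRTT = 100 ms, DevRTT = 50 ms
Timeout = EstRTT + 4 * DevRTT
4 * DevRTT = 4 * 50 = 200
Timeout = 100 + 200 = 300 ms

300


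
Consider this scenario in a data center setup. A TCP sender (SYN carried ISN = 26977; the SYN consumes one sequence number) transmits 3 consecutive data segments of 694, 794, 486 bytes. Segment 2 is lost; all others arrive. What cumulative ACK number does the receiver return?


SYN uses sequence number 26977; first data byte = ISN + 1 = 26978.
Segment 1: SEQ = 26978, len = 694 B, covers [26978, 27671]
Segment 2: SEQ = 27672, len = 794 B, covers [27672, 28465] [LOST]
Segment 3: SEQ = 28466, len = 486 B, covers [28466, 28951]
In-order data received: bytes [26978, 27671] (segments 1..1).
Segment 2 missing -> gap begins at byte 27672; later segments buffered out of order.
Cumulative ACK = next expected in-order byte = 26978 + 694 = 27672

27672


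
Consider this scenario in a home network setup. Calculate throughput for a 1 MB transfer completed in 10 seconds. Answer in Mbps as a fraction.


Given: file = 1 MB, time = 10 s
File in Mb = 1 * 8 = 8 Mb
Throughput = 8 / 10 Mbps
Throughput = 4/5 Mbps

4/5


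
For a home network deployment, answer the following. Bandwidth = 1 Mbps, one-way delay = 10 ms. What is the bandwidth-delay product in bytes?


Given: bandwidth = 1 Mbps, delay = 10 ms
BDP in bits = 1 * 10^6 * 10 / 1000
BDP in bits = 10000
BDP in bytes = 10000 / 8 = 1250

1250


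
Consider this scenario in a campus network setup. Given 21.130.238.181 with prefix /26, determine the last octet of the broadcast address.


Given: IP = 21.130.238.181, prefix = /26
Host bits = 32 - 26 = 6
Network last octet = 181 AND mask = 128
Host part size = 2^6 - 1 = 63
Broadcast last octet = 128 OR 63 = 191

191


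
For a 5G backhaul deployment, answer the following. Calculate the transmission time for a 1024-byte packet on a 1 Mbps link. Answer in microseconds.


Given: packet = 1024 bytes, bandwidth = 1 Mbps
Packet in bits = 1024 * 8 = 8192 bits
Bandwidth = 1 * 10^6 = 1000000 bps
Time = 8192 / 1000000 seconds
Time in us = 8192 * 10^6 / 1000000 = 8192

8192


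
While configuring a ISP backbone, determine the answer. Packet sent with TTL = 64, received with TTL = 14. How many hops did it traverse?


Given: initial TTL = 64, received TTL = 14
Hops = initial TTL - received TTL
Hops = 64 - 14 = 50

50


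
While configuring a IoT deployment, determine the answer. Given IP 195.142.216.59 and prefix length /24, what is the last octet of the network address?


Given: IP = 195.142.216.59, prefix = /24
Subnet mask = 255.255.255.0
Last octet of IP: 59
Last octet of mask: 0
Network last octet = 59 AND 0 = 0

0


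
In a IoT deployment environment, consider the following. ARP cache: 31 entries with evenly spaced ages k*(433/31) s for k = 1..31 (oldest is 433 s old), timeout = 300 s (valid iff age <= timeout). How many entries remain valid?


Ages are k * 433/31 s for k = 1..31 (spacing = 13.9677 s).
Entry k is valid iff k * 433/31 <= 300 iff k <= 31 * 300 / 433 = 21.4781
n_valid = floor(21.4781) = 21
(n_stale = 31 - 21 = 10)

21


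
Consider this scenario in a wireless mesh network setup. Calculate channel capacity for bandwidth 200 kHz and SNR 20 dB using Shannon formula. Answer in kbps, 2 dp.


Given: B = 200 kHz, SNR = 20 dB
SNR linear = 10^(20/10) = 100
1 + SNR = 101
log2(101) = 6.6582114828
C = 200 * 1000 * 6.6582114828 = 1331642.2966 bps
C = 1331.642297 kbps -> 1331.64 kbps (2 dp)

1331.64


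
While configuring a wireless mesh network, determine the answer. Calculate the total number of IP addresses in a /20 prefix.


Given: CIDR prefix /20
Host bits = 32 - 20 = 12
Total addresses = 2^12 = 4096

4096


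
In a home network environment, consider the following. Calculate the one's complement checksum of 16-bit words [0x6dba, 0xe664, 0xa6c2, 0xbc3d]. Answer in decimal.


Given words: [0x6dba, 0xe664, 0xa6c2, 0xbc3d]
Step 1: Sum all words
Raw sum = 28090 + 58980 + 42690 + 48189 = 177949
Step 2: Fold carry: (46877 + 2) = 46879
One's complement = ~46879 & 0xFFFF = 18656

18656


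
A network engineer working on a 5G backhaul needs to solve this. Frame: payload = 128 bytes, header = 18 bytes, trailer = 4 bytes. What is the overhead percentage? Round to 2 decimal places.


Given: payload = 128 B, header = 18 B, trailer = 4 B
Overhead bytes = header + trailer = 18 + 4 = 22
Total frame = payload + overhead = 128 + 22 = 150
Overhead % = 22 / 150 * 100 = 14.6667% -> 14.67% (2 dp)

14.67


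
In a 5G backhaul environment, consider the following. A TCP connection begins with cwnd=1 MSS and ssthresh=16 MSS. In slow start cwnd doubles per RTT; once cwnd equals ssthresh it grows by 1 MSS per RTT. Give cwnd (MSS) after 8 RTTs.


RTT 0: cwnd = 1 MSS (initial)
RTT 1: cwnd = 2 MSS (slow start, doubled)
RTT 2: cwnd = 4 MSS (slow start, doubled)
RTT 3: cwnd = 8 MSS (slow start, doubled)
RTT 4: cwnd = 16 MSS (slow start, doubled)
RTT 5: cwnd = 17 MSS (congestion avoidance, +1)
RTT 6: cwnd = 18 MSS (congestion avoidance, +1)
RTT 7: cwnd = 19 MSS (congestion avoidance, +1)
RTT 8: cwnd = 20 MSS (congestion avoidance, +1)

20


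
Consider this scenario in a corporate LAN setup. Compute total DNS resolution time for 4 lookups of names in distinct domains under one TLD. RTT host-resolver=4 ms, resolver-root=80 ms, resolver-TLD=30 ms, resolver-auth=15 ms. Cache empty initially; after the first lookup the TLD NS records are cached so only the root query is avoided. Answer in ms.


Lookup 1 (cold cache): local + root + TLD + auth = 4 + 80 + 30 + 15 = 129 ms
Lookups 2..4 (TLD NS cached -> skip root; new domain -> still ask TLD and auth): local + TLD + auth = 4 + 30 + 15 = 49 ms each
Remaining 3 lookups: 3 * 49 = 147 ms
Total = 129 + 147 = 276 ms

276


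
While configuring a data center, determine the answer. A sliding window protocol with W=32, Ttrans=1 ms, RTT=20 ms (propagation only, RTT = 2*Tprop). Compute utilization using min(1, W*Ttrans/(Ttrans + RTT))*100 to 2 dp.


Given: W = 32, Ttrans = 1 ms, RTT = 20 ms (= 2 * Tprop, Tprop = 10 ms)
Cycle time = Ttrans + RTT = 1 + 20 = 21 ms (first packet sent until its ACK returns)
W * Ttrans = 32 * 1 = 32 ms of sending per cycle
W * Ttrans / (Ttrans + RTT) = 32 / 21 = 1.523810
U = min(1, 1.523810) = 1.000000
U% = 100.00%

100.00


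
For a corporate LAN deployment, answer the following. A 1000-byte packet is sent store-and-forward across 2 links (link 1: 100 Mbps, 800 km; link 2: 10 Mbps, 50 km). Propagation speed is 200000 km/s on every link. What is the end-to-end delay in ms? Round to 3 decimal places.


Packet = 1000 bytes = 8000 bits. Store-and-forward: sum (t_trans + t_prop) per link.
Link 1: t_trans = 8000/(100*10^6) s = 0.0800 ms; t_prop = 800/200000 s = 4.0000 ms; subtotal = 4.0800 ms
Link 2: t_trans = 8000/(10*10^6) s = 0.8000 ms; t_prop = 50/200000 s = 0.2500 ms; subtotal = 1.0500 ms
End-to-end = 4.0800 + 1.0500 = 5.1300 ms -> 5.130 ms (3 dp)

5.130


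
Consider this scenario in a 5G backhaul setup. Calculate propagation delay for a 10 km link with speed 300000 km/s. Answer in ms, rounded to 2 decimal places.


Given: distance = 10 km, speed = 300000 km/s
Delay = distance / speed = 10 / 300000 seconds
Delay in ms = 10 * 1000 / 300000
Delay = 0.0333 ms
Rounded to 2 dp = 0.03 ms

0.03


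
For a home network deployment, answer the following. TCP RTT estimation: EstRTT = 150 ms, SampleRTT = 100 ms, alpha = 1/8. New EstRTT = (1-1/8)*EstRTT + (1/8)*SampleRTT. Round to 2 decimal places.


Given: EstRTT = 150 ms, SampleRTT = 100 ms, alpha = 1/8
New EstRTT = (1 - alpha) * EstRTT + alpha * SampleRTT
(7/8) * 150 = 131.25
(1/8) * 100 = 12.5
New EstRTT = 131.25 + 12.5 = 143.75 ms -> 143.75 ms (2 dp)

143.75


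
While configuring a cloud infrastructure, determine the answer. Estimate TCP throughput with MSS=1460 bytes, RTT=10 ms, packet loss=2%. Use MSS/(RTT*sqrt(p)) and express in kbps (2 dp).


Given: MSS = 1460 bytes, RTT = 10 ms, loss = 2%
RTT in seconds = 10 / 1000 = 0.01
Loss rate = 2% = 0.02
sqrt(loss) = sqrt(0.02) = 0.141421356237
Throughput (bytes/s) = 1460 / (0.01 * 0.141421356237) = 1032375.9005
Throughput (kbps) = 1032375.9005 * 8 / 1000 = 8259.007204 -> 8259.01 kbps (2 dp)

8259.01


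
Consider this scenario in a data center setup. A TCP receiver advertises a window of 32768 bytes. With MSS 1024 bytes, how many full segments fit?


Given: RWND = 32768 bytes, MSS = 1024 bytes
Full segments = floor(RWND / MSS)
Full segments = floor(32768 / 1024)
Full segments = floor(32.0) = 32

32


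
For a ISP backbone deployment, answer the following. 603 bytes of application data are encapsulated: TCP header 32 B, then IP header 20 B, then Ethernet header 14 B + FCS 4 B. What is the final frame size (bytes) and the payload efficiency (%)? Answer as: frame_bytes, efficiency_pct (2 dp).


TCP segment = 603 + 32 = 635 B
IP packet = 635 + 20 = 655 B
Ethernet frame = 655 + 14 + 4 = 673 B
Efficiency = app / frame = 603 / 673 = 0.895988 = 89.5988% -> 89.60% (2 dp)

673, 89.60


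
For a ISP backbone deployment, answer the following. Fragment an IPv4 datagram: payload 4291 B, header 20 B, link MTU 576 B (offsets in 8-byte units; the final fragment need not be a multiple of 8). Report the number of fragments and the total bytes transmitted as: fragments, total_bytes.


Max data per non-final fragment = floor((MTU - header)/8)*8 = floor((576 - 20)/8)*8 = floor(556/8)*8 = 552 B
Final fragment needs no 8-byte alignment: it can carry up to MTU - header = 556 B
Non-final fragments needed = ceil((payload - 556) / 552) = ceil(3735/552) = ceil(6.7663) = 7
Number of fragments = 7 + 1 = 8
Fragment sizes (data): 7 * 552 B + 427 B (last, 427 <= 556 OK)
Total bytes sent = payload + n_frags * header = 4291 + 8*20 = 4291 + 160 = 4451 B

8, 4451


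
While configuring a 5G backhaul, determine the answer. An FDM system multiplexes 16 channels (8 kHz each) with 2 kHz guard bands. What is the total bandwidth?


Given: 16 channels, 8 kHz each, guard = 2 kHz
Channel bandwidth = 16 * 8 = 128 kHz
Guard bands = 15 gaps * 2 kHz = 30 kHz
Total = 128 + 30 = 158 kHz

158


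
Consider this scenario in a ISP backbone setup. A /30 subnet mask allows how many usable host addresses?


Given: subnet mask /30
Host bits = 32 - 30 = 2
Total addresses = 2^2 = 4
Usable hosts = 4 - 2 (network + broadcast) = 2

2


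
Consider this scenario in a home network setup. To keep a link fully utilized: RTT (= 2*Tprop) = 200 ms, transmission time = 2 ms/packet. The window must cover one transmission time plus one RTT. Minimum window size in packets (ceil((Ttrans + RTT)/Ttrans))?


Given: Ttrans = 2 ms, RTT = 200 ms (= 2 * Tprop, Tprop = 100 ms)
Time until first ACK returns = Ttrans + RTT = 2 + 200 = 202 ms
Need W * Ttrans >= Ttrans + RTT  ->  W >= (Ttrans + RTT) / Ttrans
(Ttrans + RTT) / Ttrans = 202 / 2 = 101
W_min = ceil(101) = 101

101


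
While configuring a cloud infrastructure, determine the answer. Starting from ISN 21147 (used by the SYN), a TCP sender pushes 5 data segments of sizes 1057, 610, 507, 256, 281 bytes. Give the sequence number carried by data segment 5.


The SYN occupies sequence number ISN = 21147, so the first data byte is ISN + 1 = 21148.
SEQ of data segment i = (ISN + 1) + sum of payload sizes of segments 1..i-1.
Segment 1: SEQ = 21148, payload = 1057 bytes
Segment 2: SEQ = 22205, payload = 610 bytes
Segment 3: SEQ = 22815, payload = 507 bytes
Segment 4: SEQ = 23322, payload = 256 bytes
Segment 5: SEQ = 23578, payload = 281 bytes
SEQ of segment 5 = 21148 + 1057 + 610 + 507 + 256 = 23578

23578


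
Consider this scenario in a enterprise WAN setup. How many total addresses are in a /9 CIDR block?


Given: CIDR prefix /9
Host bits = 32 - 9 = 23
Total addresses = 2^23 = 8388608

8388608


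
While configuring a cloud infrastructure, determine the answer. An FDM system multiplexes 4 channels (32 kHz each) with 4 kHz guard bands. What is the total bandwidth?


Given: 4 channels, 32 kHz each, guard = 4 kHz
Channel bandwidth = 4 * 32 = 128 kHz
Guard bands = 3 gaps * 4 kHz = 12 kHz
Total = 128 + 12 = 140 kHz

140


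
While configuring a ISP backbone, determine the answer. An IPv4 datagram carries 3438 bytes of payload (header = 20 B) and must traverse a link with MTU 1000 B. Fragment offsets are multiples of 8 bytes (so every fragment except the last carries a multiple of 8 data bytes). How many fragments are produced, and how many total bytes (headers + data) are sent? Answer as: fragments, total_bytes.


Max data per non-final fragment = floor((MTU - header)/8)*8 = floor((1000 - 20)/8)*8 = floor(980/8)*8 = 976 B
Final fragment needs no 8-byte alignment: it can carry up to MTU - header = 980 B
Non-final fragments needed = ceil((payload - 980) / 976) = ceil(2458/976) = ceil(2.5184) = 3
Number of fragments = 3 + 1 = 4
Fragment sizes (data): 3 * 976 B + 510 B (last, 510 <= 980 OK)
Total bytes sent = payload + n_frags * header = 3438 + 4*20 = 3438 + 80 = 3518 B

4, 3518


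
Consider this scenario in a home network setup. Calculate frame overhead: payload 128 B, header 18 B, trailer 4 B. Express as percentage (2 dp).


Given: payload = 128 B, header = 18 B, trailer = 4 B
Overhead bytes = header + trailer = 18 + 4 = 22
Total frame = payload + overhead = 128 + 22 = 150
Overhead % = 22 / 150 * 100 = 14.6667% -> 14.67% (2 dp)

14.67


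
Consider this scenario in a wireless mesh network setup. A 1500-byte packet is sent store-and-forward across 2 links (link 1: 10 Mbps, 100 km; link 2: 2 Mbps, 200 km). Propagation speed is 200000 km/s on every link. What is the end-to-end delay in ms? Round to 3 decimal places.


Packet = 1500 bytes = 12000 bits. Store-and-forward: sum (t_trans + t_prop) per link.
Link 1: t_trans = 12000/(10*10^6) s = 1.2000 ms; t_prop = 100/200000 s = 0.5000 ms; subtotal = 1.7000 ms
Link 2: t_trans = 12000/(2*10^6) s = 6.0000 ms; t_prop = 200/200000 s = 1.0000 ms; subtotal = 7.0000 ms
End-to-end = 1.7000 + 7.0000 = 8.7000 ms -> 8.700 ms (3 dp)

8.700


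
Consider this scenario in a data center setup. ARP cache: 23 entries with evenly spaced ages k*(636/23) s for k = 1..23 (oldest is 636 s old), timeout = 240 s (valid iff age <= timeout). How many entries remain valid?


Ages are k * 636/23 s for k = 1..23 (spacing = 27.6522 s).
Entry k is valid iff k * 636/23 <= 240 iff k <= 23 * 240 / 636 = 8.6792
n_valid = floor(8.6792) = 8
(n_stale = 23 - 8 = 15)

8


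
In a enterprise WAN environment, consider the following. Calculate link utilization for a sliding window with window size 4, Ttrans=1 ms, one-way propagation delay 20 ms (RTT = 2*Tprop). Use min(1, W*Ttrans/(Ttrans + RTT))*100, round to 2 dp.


Given: W = 4, Ttrans = 1 ms, RTT = 40 ms (= 2 * Tprop, Tprop = 20 ms)
Cycle time = Ttrans + RTT = 1 + 40 = 41 ms (first packet sent until its ACK returns)
W * Ttrans = 4 * 1 = 4 ms of sending per cycle
W * Ttrans / (Ttrans + RTT) = 4 / 41 = 0.097561
U = min(1, 0.097561) = 0.097561
U% = 9.76%

9.76


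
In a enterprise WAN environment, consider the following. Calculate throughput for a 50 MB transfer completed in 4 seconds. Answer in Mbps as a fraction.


Given: file = 50 MB, time = 4 s
File in Mb = 50 * 8 = 400 Mb
Throughput = 400 / 4 Mbps
Throughput = 100 Mbps

100


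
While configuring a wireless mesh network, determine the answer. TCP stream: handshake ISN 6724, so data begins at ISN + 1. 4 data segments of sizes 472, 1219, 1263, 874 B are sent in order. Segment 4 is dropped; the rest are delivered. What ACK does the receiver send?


SYN uses sequence number 6724; first data byte = ISN + 1 = 6725.
Segment 1: SEQ = 6725, len = 472 B, covers [6725, 7196]
Segment 2: SEQ = 7197, len = 1219 B, covers [7197, 8415]
Segment 3: SEQ = 8416, len = 1263 B, covers [8416, 9678]
Segment 4: SEQ = 9679, len = 874 B, covers [9679, 10552] [LOST]
In-order data received: bytes [6725, 9678] (segments 1..3).
Segment 4 missing -> gap begins at byte 9679.
Cumulative ACK = next expected in-order byte = 6725 + 472 + 1219 + 1263 = 9679

9679


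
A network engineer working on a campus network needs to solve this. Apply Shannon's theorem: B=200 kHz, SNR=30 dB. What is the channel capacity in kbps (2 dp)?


Given: B = 200 kHz, SNR = 30 dB
SNR linear = 10^(30/10) = 1000
1 + SNR = 1001
log2(1001) = 9.9672262588
C = 200 * 1000 * 9.9672262588 = 1993445.2518 bps
C = 1993.445252 kbps -> 1993.45 kbps (2 dp)

1993.45


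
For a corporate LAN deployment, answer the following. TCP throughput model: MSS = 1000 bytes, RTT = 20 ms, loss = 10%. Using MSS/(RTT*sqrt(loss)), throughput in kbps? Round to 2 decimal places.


Given: MSS = 1000 bytes, RTT = 20 ms, loss = 10%
RTT in seconds = 20 / 1000 = 0.02
Loss rate = 10% = 0.1
sqrt(loss) = sqrt(0.1) = 0.316227766017
Throughput (bytes/s) = 1000 / (0.02 * 0.316227766017) = 158113.8830
Throughput (kbps) = 158113.8830 * 8 / 1000 = 1264.911064 -> 1264.91 kbps (2 dp)

1264.91


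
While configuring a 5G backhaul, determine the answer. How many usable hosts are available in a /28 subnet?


Given: subnet mask /28
Host bits = 32 - 28 = 4
Total addresses = 2^4 = 16
Usable hosts = 16 - 2 (network + broadcast) = 14

14


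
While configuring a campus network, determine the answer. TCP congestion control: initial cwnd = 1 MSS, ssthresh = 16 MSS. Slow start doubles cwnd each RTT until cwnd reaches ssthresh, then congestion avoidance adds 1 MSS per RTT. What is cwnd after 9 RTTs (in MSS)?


RTT 0: cwnd = 1 MSS (initial)
RTT 1: cwnd = 2 MSS (slow start, doubled)
RTT 2: cwnd = 4 MSS (slow start, doubled)
RTT 3: cwnd = 8 MSS (slow start, doubled)
RTT 4: cwnd = 16 MSS (slow start, doubled)
RTT 5: cwnd = 17 MSS (congestion avoidance, +1)
RTT 6: cwnd = 18 MSS (congestion avoidance, +1)
RTT 7: cwnd = 19 MSS (congestion avoidance, +1)
RTT 8: cwnd = 20 MSS (congestion avoidance, +1)
RTT 9: cwnd = 21 MSS (congestion avoidance, +1)

21


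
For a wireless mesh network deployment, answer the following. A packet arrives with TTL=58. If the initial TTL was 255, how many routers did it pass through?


Given: initial TTL = 255, received TTL = 58
Hops = initial TTL - received TTL
Hops = 255 - 58 = 197

197


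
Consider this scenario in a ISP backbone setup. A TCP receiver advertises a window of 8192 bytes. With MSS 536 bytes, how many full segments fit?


Given: RWND = 8192 bytes, MSS = 536 bytes
Full segments = floor(RWND / MSS)
Full segments = floor(8192 / 536)
Full segments = floor(15.2836) = 15

15


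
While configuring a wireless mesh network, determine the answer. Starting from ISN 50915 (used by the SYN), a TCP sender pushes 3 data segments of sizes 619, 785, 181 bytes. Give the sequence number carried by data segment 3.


The SYN occupies sequence number ISN = 50915, so the first data byte is ISN + 1 = 50916.
SEQ of data segment i = (ISN + 1) + sum of payload sizes of segments 1..i-1.
Segment 1: SEQ = 50916, payload = 619 bytes
Segment 2: SEQ = 51535, payload = 785 bytes
Segment 3: SEQ = 52320, payload = 181 bytes
SEQ of segment 3 = 50916 + 619 + 785 = 52320

52320


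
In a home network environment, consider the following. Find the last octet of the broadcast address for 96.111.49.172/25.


Given: IP = 96.111.49.172, prefix = /25
Host bits = 32 - 25 = 7
Network last octet = 172 AND mask = 128
Host part size = 2^7 - 1 = 127
Broadcast last octet = 128 OR 127 = 255

255


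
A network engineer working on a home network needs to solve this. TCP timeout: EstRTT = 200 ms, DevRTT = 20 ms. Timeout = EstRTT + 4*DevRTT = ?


Given: EstRTT = 200 ms, DevRTT = 20 ms
Timeout = EstRTT + 4 * DevRTT
4 * DevRTT = 4 * 20 = 80
Timeout = 200 + 80 = 280 ms

280


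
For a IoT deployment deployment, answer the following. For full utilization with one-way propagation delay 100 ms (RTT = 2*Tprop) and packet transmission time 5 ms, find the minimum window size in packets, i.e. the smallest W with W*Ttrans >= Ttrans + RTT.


Given: Ttrans = 5 ms, RTT = 200 ms (= 2 * Tprop, Tprop = 100 ms)
Time until first ACK returns = Ttrans + RTT = 5 + 200 = 205 ms
Need W * Ttrans >= Ttrans + RTT  ->  W >= (Ttrans + RTT) / Ttrans
(Ttrans + RTT) / Ttrans = 205 / 5 = 41
W_min = ceil(41) = 41

41


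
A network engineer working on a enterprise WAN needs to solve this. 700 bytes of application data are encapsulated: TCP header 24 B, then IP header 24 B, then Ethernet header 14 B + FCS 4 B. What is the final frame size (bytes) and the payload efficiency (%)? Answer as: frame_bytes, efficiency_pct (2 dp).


TCP segment = 700 + 24 = 724 B
IP packet = 724 + 24 = 748 B
Ethernet frame = 748 + 14 + 4 = 766 B
Efficiency = app / frame = 700 / 766 = 0.913838 = 91.3838% -> 91.38% (2 dp)

766, 91.38


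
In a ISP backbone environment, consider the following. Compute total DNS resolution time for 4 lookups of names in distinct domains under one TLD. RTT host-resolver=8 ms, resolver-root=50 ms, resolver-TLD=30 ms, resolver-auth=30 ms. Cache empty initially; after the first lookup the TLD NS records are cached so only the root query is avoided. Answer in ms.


Lookup 1 (cold cache): local + root + TLD + auth = 8 + 50 + 30 + 30 = 118 ms
Lookups 2..4 (TLD NS cached -> skip root; new domain -> still ask TLD and auth): local + TLD + auth = 8 + 30 + 30 = 68 ms each
Remaining 3 lookups: 3 * 68 = 204 ms
Total = 118 + 204 = 322 ms

322


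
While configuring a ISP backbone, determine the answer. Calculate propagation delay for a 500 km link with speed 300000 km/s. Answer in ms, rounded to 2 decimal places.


Given: distance = 500 km, speed = 300000 km/s
Delay = distance / speed = 500 / 300000 seconds
Delay in ms = 500 * 1000 / 300000
Delay = 1.6667 ms
Rounded to 2 dp = 1.67 ms

1.67


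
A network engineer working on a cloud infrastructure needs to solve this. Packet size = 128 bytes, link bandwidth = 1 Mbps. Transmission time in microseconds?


Given: packet = 128 bytes, bandwidth = 1 Mbps
Packet in bits = 128 * 8 = 1024 bits
Bandwidth = 1 * 10^6 = 1000000 bps
Time = 1024 / 1000000 seconds
Time in us = 1024 * 10^6 / 1000000 = 1024

1024


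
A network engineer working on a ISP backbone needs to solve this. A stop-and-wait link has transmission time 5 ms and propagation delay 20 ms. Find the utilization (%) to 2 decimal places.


Given: Ttrans = 5 ms, Tprop = 20 ms
RTT = 2 * Tprop = 2 * 20 = 40 ms
U = Ttrans / (Ttrans + RTT)
U = 5 / (5 + 40)
U = 5 / 45 = 0.111111
U% = 11.11%

11.11


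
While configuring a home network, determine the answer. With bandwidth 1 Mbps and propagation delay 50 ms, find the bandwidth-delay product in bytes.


Given: bandwidth = 1 Mbps, delay = 50 ms
BDP in bits = 1 * 10^6 * 50 / 1000
BDP in bits = 50000
BDP in bytes = 50000 / 8 = 6250

6250


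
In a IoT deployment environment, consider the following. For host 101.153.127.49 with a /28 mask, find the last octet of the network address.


Given: IP = 101.153.127.49, prefix = /28
Subnet mask = 255.255.255.240
Last octet of IP: 49
Last octet of mask: 240
Network last octet = 49 AND 240 = 48

48


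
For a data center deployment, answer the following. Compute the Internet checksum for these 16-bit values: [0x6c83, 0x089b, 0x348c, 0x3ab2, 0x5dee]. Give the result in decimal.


Given words: [0x6c83, 0x089b, 0x348c, 0x3ab2, 0x5dee]
Step 1: Sum all words
Raw sum = 27779 + 2203 + 13452 + 15026 + 24046 = 82506
Step 2: Fold carry: (16970 + 1) = 16971
One's complement = ~16971 & 0xFFFF = 48564

48564


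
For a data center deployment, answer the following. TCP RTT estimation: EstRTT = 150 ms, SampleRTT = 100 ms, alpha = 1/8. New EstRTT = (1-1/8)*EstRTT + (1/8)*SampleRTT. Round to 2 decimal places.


Given: EstRTT = 150 ms, SampleRTT = 100 ms, alpha = 1/8
New EstRTT = (1 - alpha) * EstRTT + alpha * SampleRTT
(7/8) * 150 = 131.25
(1/8) * 100 = 12.5
New EstRTT = 131.25 + 12.5 = 143.75 ms -> 143.75 ms (2 dp)

143.75


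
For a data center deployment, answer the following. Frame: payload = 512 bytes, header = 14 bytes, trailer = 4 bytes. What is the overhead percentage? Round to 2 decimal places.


Given: payload = 512 B, header = 14 B, trailer = 4 B
Overhead bytes = header + trailer = 14 + 4 = 18
Total frame = payload + overhead = 512 + 18 = 530
Overhead % = 18 / 530 * 100 = 3.3962% -> 3.40% (2 dp)

3.40


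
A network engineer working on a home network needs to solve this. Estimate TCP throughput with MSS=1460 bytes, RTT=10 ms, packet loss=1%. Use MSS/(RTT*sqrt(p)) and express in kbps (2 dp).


Given: MSS = 1460 bytes, RTT = 10 ms, loss = 1%
RTT in seconds = 10 / 1000 = 0.01
Loss rate = 1% = 0.01
sqrt(loss) = sqrt(0.01) = 0.1
Throughput (bytes/s) = 1460 / (0.01 * 0.1) = 1460000.0000
Throughput (kbps) = 1460000.0000 * 8 / 1000 = 11680.000000 -> 11680.00 kbps (2 dp)

11680.00


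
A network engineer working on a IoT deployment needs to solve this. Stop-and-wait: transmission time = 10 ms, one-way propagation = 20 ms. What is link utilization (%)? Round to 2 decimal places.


Given: Ttrans = 10 ms, Tprop = 20 ms
RTT = 2 * Tprop = 2 * 20 = 40 ms
U = Ttrans / (Ttrans + RTT)
U = 10 / (10 + 40)
U = 10 / 50 = 0.2
U% = 20.00%

20.00


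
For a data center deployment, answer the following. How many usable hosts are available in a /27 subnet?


Given: subnet mask /27
Host bits = 32 - 27 = 5
Total addresses = 2^5 = 32
Usable hosts = 32 - 2 (network + broadcast) = 30

30


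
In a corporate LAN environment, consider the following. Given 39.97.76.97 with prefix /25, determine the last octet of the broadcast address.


Given: IP = 39.97.76.97, prefix = /25
Host bits = 32 - 25 = 7
Network last octet = 97 AND mask = 0
Host part size = 2^7 - 1 = 127
Broadcast last octet = 0 OR 127 = 127

127


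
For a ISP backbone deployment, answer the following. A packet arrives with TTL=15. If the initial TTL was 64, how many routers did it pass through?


Given: initial TTL = 64, received TTL = 15
Hops = initial TTL - received TTL
Hops = 64 - 15 = 49

49


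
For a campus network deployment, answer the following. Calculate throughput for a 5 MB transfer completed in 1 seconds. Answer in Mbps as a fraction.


Given: file = 5 MB, time = 1 s
File in Mb = 5 * 8 = 40 Mb
Throughput = 40 / 1 Mbps
Throughput = 40 Mbps

40
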